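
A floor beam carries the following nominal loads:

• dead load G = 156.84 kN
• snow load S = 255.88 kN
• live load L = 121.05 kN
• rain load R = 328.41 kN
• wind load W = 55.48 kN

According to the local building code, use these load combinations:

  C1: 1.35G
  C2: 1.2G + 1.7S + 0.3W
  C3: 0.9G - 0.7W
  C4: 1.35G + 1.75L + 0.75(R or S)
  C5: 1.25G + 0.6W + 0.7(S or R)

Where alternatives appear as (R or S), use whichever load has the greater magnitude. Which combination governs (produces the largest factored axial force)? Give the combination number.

(R or S) → R = 328.41 kN; (S or R) → R = 328.41 kN.
C1: 1.35(156.84) = 211.73
C2: 1.2(156.84) + 1.7(255.88) + 0.3(55.48) = 639.85
C3: 0.9(156.84) - 0.7(55.48) = 102.32
C4: 1.35(156.84) + 1.75(121.05) + 0.75(328.41) = 669.88
C5: 1.25(156.84) + 0.6(55.48) + 0.7(328.41) = 459.23
The largest value is 669.88 kN from combination 4.

Combination 4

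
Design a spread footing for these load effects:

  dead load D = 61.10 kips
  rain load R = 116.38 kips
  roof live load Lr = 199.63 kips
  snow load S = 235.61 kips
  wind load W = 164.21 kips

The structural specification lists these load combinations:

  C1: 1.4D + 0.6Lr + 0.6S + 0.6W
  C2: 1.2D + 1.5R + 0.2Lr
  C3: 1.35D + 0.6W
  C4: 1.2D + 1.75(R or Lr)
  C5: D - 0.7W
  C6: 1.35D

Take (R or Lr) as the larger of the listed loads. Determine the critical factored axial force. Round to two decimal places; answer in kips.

445.21 kips

(R or Lr) → Lr = 199.63 kips.
C1: 1.4(61.10) + 0.6(199.63) + 0.6(235.61) + 0.6(164.21) = 445.21
C2: 1.2(61.10) + 1.5(116.38) + 0.2(199.63) = 73.32 + 174.57 + 39.93 = 287.82
C3: 1.35(61.10) + 0.6(164.21) = 181.01
C4: 1.2(61.10) + 1.75(199.63) = 73.32 + 349.35 = 422.67
C5: 1.0(61.10) - 0.7(164.21) = 61.10 - 114.95 = -53.85
C6: 1.35(61.10) = 82.49
The controlling combination is 1, giving 445.21 kips.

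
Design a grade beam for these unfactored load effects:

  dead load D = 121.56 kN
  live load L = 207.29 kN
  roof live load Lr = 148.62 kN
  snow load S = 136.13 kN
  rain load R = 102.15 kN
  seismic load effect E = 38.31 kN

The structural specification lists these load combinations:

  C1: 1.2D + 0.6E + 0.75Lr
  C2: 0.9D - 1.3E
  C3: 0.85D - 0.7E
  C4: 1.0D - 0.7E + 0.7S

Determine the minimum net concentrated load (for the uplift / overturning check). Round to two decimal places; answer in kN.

59.60 kN

C1: 1.2(121.56) + 0.6(38.31) + 0.75(148.62) = 280.32
C2: 0.9(121.56) - 1.3(38.31) = 109.40 - 49.80 = 59.60
C3: 0.85(121.56) - 0.7(38.31) = 103.33 - 26.82 = 76.51
C4: 1.0(121.56) - 0.7(38.31) + 0.7(136.13) = 121.56 - 26.82 + 95.29 = 190.03
Combination 2 gives the minimum: 59.60 kN.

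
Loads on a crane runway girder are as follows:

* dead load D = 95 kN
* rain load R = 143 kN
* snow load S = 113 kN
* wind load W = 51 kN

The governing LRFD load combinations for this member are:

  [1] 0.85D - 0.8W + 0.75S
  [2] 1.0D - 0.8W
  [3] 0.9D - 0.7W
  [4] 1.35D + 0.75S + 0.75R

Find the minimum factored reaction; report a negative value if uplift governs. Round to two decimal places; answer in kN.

49.80 kN

[1] 0.85(95) - 0.8(51) + 0.75(113) = 80.75 - 40.80 + 84.75 = 124.70
[2] 1.0(95) - 0.8(51) = 95.00 - 40.80 = 54.20
[3] 0.9(95) - 0.7(51) = 85.50 - 35.70 = 49.80
[4] 1.35(95) + 0.75(113) + 0.75(143) = 128.25 + 84.75 + 107.25 = 320.25
Combination 3 gives the minimum: 49.80 kN.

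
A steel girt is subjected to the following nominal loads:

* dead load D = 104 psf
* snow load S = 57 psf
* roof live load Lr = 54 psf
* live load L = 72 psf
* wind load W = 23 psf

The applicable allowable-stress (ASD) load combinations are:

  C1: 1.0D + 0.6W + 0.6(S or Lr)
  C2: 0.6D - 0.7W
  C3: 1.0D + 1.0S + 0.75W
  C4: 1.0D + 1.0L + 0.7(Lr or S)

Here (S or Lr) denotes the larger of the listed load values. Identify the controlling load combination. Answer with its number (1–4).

Combination 4

(S or Lr) → S = 57 psf; (Lr or S) → S = 57 psf.
C1: 1.0(104) + 0.6(23) + 0.6(57) = 104.0 + 13.8 + 34.2 = 152.0
C2: 0.6(104) - 0.7(23) = 62.4 - 16.1 = 46.3
C3: 1.0(104) + 1.0(57) + 0.75(23) = 104.0 + 57.0 + 17.3 = 178.3
C4: 1.0(104) + 1.0(72) + 0.7(57) = 104.0 + 72.0 + 39.9 = 215.9
The largest value is 215.9 psf from combination 4.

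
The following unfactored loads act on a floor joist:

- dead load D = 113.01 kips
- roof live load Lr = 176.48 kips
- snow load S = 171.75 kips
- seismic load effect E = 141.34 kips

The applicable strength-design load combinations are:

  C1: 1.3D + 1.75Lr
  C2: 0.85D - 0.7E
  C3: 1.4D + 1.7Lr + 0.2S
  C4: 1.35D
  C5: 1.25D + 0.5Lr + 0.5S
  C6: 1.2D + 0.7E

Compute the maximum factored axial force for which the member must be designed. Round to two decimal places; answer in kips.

C1: 1.3(113.01) + 1.75(176.48) = 146.91 + 308.84 = 455.75
C2: 0.85(113.01) - 0.7(141.34) = 96.06 - 98.94 = -2.88
C3: 1.4(113.01) + 1.7(176.48) + 0.2(171.75) = 158.21 + 300.02 + 34.35 = 492.58
C4: 1.35(113.01) = 152.56
C5: 1.25(113.01) + 0.5(176.48) + 0.5(171.75) = 141.26 + 88.24 + 85.88 = 315.38
C6: 1.2(113.01) + 0.7(141.34) = 135.61 + 98.94 = 234.55
Combination 3 governs: P_u = 492.58 kips.

492.58 kips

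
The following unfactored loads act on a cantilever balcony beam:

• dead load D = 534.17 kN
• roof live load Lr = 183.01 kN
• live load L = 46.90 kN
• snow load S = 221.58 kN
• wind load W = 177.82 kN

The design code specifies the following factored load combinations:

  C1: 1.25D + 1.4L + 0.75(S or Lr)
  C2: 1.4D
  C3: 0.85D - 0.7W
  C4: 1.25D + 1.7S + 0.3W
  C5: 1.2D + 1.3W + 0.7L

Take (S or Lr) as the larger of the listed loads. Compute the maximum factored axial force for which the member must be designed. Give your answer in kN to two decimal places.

1097.74 kN

(S or Lr) → S = 221.58 kN.
C1: 1.25(534.17) + 1.4(46.90) + 0.75(221.58) = 667.71 + 65.66 + 166.19 = 899.56
C2: 1.4(534.17) = 747.84
C3: 0.85(534.17) - 0.7(177.82) = 454.04 - 124.47 = 329.57
C4: 1.25(534.17) + 1.7(221.58) + 0.3(177.82) = 1097.74
C5: 1.2(534.17) + 1.3(177.82) + 0.7(46.90) = 641.00 + 231.17 + 32.83 = 905.00
Combination 4 governs: N_u = 1097.74 kN.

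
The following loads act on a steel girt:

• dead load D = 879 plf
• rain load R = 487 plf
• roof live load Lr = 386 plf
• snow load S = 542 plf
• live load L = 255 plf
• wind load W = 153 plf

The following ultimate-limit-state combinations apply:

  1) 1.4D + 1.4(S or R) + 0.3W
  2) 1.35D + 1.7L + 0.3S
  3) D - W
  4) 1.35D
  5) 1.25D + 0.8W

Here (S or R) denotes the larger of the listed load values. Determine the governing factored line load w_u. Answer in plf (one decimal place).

2035.3 plf

(S or R) → S = 542 plf.
1) 1.4(879) + 1.4(542) + 0.3(153) = 2035.3
2) 1.35(879) + 1.7(255) + 0.3(542) = 1782.8
3) 1.0(879) - 1.0(153) = 726.0
4) 1.35(879) = 1186.7
5) 1.25(879) + 0.8(153) = 1221.2
Maximum is from combination 1.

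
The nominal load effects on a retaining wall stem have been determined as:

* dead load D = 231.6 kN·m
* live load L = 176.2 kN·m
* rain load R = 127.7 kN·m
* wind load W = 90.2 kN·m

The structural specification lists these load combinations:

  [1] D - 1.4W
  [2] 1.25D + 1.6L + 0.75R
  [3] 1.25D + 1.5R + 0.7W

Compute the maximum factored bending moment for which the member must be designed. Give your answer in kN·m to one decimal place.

[1] 1.0(231.6) - 1.4(90.2) = 231.6 - 126.3 = 105.3
[2] 1.25(231.6) + 1.6(176.2) + 0.75(127.7) = 289.5 + 281.9 + 95.8 = 667.2
[3] 1.25(231.6) + 1.5(127.7) + 0.7(90.2) = 289.5 + 191.6 + 63.1 = 544.2
Maximum is from combination 2.

667.2 kN·m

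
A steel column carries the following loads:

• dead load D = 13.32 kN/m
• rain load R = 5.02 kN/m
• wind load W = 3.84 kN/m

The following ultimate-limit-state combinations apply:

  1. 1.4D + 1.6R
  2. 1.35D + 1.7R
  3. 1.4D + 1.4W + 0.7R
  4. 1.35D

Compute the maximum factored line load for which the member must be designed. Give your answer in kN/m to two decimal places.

27.54 kN/m

1. 1.4(13.32) + 1.6(5.02) = 18.65 + 8.03 = 26.68
2. 1.35(13.32) + 1.7(5.02) = 26.52
3. 1.4(13.32) + 1.4(3.84) + 0.7(5.02) = 18.65 + 5.38 + 3.51 = 27.54
4. 1.35(13.32) = 17.98
The controlling combination is 3, giving 27.54 kN/m.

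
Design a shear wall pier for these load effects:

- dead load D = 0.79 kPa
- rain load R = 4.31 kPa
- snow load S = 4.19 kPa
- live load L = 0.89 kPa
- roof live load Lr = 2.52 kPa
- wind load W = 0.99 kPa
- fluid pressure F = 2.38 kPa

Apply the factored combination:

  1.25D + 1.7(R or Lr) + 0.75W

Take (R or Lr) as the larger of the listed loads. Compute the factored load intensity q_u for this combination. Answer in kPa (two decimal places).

(R or Lr) → R = 4.31 kPa.
1.25(0.79) + 1.7(4.31) + 0.75(0.99) = 0.99 + 7.33 + 0.74 = 9.06
q_u = 9.06 kPa.

9.06 kPa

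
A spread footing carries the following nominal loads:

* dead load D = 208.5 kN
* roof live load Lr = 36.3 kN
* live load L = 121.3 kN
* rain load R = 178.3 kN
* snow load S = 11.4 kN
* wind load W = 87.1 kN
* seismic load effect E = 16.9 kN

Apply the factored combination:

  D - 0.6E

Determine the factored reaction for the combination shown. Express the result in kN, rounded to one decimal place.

1.0(208.5) - 0.6(16.9) = 208.5 - 10.1 = 198.4
V_u = 198.4 kN.

198.4 kN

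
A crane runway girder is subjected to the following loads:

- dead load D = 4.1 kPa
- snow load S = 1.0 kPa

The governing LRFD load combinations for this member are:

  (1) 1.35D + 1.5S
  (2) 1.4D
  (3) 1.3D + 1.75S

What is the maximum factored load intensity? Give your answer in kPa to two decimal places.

(1) 1.35(4.1) + 1.5(1.0) = 7.04
(2) 1.4(4.1) = 5.74
(3) 1.3(4.1) + 1.75(1.0) = 7.08
Combination 3 governs: q_u = 7.08 kPa.

7.08 kPa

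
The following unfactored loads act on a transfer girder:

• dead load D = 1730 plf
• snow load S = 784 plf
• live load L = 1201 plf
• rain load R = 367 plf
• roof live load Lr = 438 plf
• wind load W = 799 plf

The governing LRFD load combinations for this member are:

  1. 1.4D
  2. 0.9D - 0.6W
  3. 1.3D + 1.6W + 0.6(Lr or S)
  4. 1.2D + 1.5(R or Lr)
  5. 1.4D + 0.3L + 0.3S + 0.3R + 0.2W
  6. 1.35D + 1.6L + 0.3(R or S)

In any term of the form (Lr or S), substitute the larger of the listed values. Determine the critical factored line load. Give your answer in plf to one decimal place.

(Lr or S) → S = 784 plf; (R or Lr) → Lr = 438 plf; (R or S) → S = 784 plf.
1. 1.4(1730) = 2422.0
2. 0.9(1730) - 0.6(799) = 1557.0 - 479.4 = 1077.6
3. 1.3(1730) + 1.6(799) + 0.6(784) = 2249.0 + 1278.4 + 470.4 = 3997.8
4. 1.2(1730) + 1.5(438) = 2076.0 + 657.0 = 2733.0
5. 1.4(1730) + 0.3(1201) + 0.3(784) + 0.3(367) + 0.2(799) = 2422.0 + 360.3 + 235.2 + 110.1 + 159.8 = 3287.4
6. 1.35(1730) + 1.6(1201) + 0.3(784) = 2335.5 + 1921.6 + 235.2 = 4492.3
The controlling combination is 6, giving 4492.3 plf.

4492.3 plf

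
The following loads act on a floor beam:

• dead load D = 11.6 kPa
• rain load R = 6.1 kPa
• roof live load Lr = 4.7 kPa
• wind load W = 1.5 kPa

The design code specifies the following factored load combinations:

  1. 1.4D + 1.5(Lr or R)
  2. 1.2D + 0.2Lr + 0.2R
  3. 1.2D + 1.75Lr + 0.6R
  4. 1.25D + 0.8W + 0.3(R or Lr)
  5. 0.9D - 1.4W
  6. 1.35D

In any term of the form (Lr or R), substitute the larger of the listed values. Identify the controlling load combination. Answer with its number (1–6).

Combination 3

(Lr or R) → R = 6.1 kPa; (R or Lr) → R = 6.1 kPa.
1. 1.4(11.6) + 1.5(6.1) = 25.39
2. 1.2(11.6) + 0.2(4.7) + 0.2(6.1) = 16.08
3. 1.2(11.6) + 1.75(4.7) + 0.6(6.1) = 25.81
4. 1.25(11.6) + 0.8(1.5) + 0.3(6.1) = 17.53
5. 0.9(11.6) - 1.4(1.5) = 8.34
6. 1.35(11.6) = 15.66
The largest value is 25.81 kPa from combination 3.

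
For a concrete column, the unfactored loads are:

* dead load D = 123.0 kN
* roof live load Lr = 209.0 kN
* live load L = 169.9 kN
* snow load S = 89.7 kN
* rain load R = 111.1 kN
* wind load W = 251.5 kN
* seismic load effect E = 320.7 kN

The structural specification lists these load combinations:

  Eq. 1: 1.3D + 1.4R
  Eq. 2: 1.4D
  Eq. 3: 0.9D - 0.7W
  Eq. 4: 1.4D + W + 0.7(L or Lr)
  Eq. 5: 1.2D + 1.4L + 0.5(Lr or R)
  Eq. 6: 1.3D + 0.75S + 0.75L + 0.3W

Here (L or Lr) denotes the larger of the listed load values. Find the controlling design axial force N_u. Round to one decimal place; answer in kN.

(L or Lr) → Lr = 209.0 kN; (Lr or R) → Lr = 209.0 kN.
Eq. 1: 1.3(123.0) + 1.4(111.1) = 315.4
Eq. 2: 1.4(123.0) = 172.2
Eq. 3: 0.9(123.0) - 0.7(251.5) = -65.4
Eq. 4: 1.4(123.0) + 1.0(251.5) + 0.7(209.0) = 570.0
Eq. 5: 1.2(123.0) + 1.4(169.9) + 0.5(209.0) = 490.0
Eq. 6: 1.3(123.0) + 0.75(89.7) + 0.75(169.9) + 0.3(251.5) = 430.1
Combination 4 governs: N_u = 570.0 kN.

570.0 kN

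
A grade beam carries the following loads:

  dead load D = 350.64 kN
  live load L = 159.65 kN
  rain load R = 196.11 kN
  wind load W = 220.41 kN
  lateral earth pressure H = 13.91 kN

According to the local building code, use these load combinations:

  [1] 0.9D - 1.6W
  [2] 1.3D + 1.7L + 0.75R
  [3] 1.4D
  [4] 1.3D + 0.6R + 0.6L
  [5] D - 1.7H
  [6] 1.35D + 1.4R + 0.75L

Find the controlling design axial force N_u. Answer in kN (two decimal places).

874.32 kN

[1] 0.9(350.64) - 1.6(220.41) = 315.58 - 352.66 = -37.08
[2] 1.3(350.64) + 1.7(159.65) + 0.75(196.11) = 455.83 + 271.41 + 147.08 = 874.32
[3] 1.4(350.64) = 490.90
[4] 1.3(350.64) + 0.6(196.11) + 0.6(159.65) = 455.83 + 117.67 + 95.79 = 669.29
[5] 1.0(350.64) - 1.7(13.91) = 350.64 - 23.65 = 326.99
[6] 1.35(350.64) + 1.4(196.11) + 0.75(159.65) = 867.66
Combination 2 governs: N_u = 874.32 kN.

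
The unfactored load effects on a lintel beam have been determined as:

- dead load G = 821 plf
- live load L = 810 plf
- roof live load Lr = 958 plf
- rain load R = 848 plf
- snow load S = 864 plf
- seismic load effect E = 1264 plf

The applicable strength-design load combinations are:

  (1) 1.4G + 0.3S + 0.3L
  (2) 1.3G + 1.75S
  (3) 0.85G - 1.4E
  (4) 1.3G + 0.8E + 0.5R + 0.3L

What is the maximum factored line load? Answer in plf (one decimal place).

(1) 1.4(821) + 0.3(864) + 0.3(810) = 1149.4 + 259.2 + 243.0 = 1651.6
(2) 1.3(821) + 1.75(864) = 1067.3 + 1512.0 = 2579.3
(3) 0.85(821) - 1.4(1264) = -1071.8
(4) 1.3(821) + 0.8(1264) + 0.5(848) + 0.3(810) = 1067.3 + 1011.2 + 424.0 + 243.0 = 2745.5
Maximum is from combination 4.

2745.5 plf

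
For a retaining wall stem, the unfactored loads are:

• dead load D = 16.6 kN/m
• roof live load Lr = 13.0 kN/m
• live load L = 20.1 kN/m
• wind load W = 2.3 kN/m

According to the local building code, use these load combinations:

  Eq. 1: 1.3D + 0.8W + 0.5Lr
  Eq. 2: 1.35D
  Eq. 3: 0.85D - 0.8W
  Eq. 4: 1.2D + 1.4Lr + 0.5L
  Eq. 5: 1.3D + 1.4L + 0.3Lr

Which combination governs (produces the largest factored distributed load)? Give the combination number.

Combination 5

Eq. 1: 1.3(16.6) + 0.8(2.3) + 0.5(13.0) = 21.58 + 1.84 + 6.50 = 29.92
Eq. 2: 1.35(16.6) = 22.41
Eq. 3: 0.85(16.6) - 0.8(2.3) = 14.11 - 1.84 = 12.27
Eq. 4: 1.2(16.6) + 1.4(13.0) + 0.5(20.1) = 19.92 + 18.20 + 10.05 = 48.17
Eq. 5: 1.3(16.6) + 1.4(20.1) + 0.3(13.0) = 21.58 + 28.14 + 3.90 = 53.62
The largest value is 53.62 kN/m from combination 5.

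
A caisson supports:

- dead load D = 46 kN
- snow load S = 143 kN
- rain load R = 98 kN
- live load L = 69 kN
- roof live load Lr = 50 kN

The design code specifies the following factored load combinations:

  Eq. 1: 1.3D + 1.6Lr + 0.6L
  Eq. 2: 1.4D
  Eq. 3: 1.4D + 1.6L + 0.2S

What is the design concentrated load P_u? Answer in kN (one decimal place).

Eq. 1: 1.3(46) + 1.6(50) + 0.6(69) = 181.2
Eq. 2: 1.4(46) = 64.4
Eq. 3: 1.4(46) + 1.6(69) + 0.2(143) = 203.4
Maximum is from combination 3.

203.4 kN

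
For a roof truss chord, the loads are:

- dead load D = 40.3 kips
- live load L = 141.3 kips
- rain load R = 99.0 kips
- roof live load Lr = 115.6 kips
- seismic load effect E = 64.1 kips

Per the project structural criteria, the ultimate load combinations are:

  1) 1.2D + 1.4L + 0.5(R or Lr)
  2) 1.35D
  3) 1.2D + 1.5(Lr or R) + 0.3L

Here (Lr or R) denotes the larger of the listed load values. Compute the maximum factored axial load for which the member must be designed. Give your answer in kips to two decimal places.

303.98 kips

(R or Lr) → Lr = 115.6 kips; (Lr or R) → Lr = 115.6 kips.
1) 1.2(40.3) + 1.4(141.3) + 0.5(115.6) = 303.98
2) 1.35(40.3) = 54.41
3) 1.2(40.3) + 1.5(115.6) + 0.3(141.3) = 264.15
The controlling combination is 1, giving 303.98 kips.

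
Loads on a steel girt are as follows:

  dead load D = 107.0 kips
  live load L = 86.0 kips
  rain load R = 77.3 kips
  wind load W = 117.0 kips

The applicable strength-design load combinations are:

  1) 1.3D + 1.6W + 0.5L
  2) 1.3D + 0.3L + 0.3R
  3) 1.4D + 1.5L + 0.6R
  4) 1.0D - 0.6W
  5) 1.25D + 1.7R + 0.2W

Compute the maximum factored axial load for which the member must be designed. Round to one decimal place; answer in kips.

1) 1.3(107.0) + 1.6(117.0) + 0.5(86.0) = 369.3
2) 1.3(107.0) + 0.3(86.0) + 0.3(77.3) = 188.1
3) 1.4(107.0) + 1.5(86.0) + 0.6(77.3) = 325.2
4) 1.0(107.0) - 0.6(117.0) = 36.8
5) 1.25(107.0) + 1.7(77.3) + 0.2(117.0) = 288.6
Maximum is from combination 1.

369.3 kips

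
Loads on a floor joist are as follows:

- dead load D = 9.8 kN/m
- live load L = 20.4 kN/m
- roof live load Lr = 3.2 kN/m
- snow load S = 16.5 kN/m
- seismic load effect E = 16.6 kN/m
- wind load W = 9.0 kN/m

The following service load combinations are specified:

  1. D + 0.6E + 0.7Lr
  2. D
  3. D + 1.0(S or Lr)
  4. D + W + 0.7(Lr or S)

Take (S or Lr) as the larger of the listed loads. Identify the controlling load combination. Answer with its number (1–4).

(S or Lr) → S = 16.5 kN/m; (Lr or S) → S = 16.5 kN/m.
1. 1.0(9.8) + 0.6(16.6) + 0.7(3.2) = 9.8 + 10.0 + 2.2 = 22.0
2. 1.0(9.8) = 9.8
3. 1.0(9.8) + 1.0(16.5) = 9.8 + 16.5 = 26.3
4. 1.0(9.8) + 1.0(9.0) + 0.7(16.5) = 9.8 + 9.0 + 11.6 = 30.4
The largest value is 30.4 kN/m from combination 4.

Combination 4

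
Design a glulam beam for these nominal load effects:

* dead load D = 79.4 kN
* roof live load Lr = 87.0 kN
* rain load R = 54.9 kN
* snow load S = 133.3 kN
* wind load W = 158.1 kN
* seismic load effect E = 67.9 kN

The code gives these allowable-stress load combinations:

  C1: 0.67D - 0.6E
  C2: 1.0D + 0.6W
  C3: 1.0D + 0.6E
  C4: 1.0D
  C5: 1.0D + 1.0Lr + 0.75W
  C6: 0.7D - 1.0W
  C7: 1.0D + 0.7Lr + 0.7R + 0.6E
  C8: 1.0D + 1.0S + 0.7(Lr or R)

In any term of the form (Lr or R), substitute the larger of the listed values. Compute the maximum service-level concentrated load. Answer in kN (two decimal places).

(Lr or R) → Lr = 87.0 kN.
C1: 0.67(79.4) - 0.6(67.9) = 53.20 - 40.74 = 12.46
C2: 1.0(79.4) + 0.6(158.1) = 79.40 + 94.86 = 174.26
C3: 1.0(79.4) + 0.6(67.9) = 79.40 + 40.74 = 120.14
C4: 1.0(79.4) = 79.40
C5: 1.0(79.4) + 1.0(87.0) + 0.75(158.1) = 79.40 + 87.00 + 118.58 = 284.98
C6: 0.7(79.4) - 1.0(158.1) = 55.58 - 158.10 = -102.52
C7: 1.0(79.4) + 0.7(87.0) + 0.7(54.9) + 0.6(67.9) = 79.40 + 60.90 + 38.43 + 40.74 = 219.47
C8: 1.0(79.4) + 1.0(133.3) + 0.7(87.0) = 79.40 + 133.30 + 60.90 = 273.60
The controlling combination is 5, giving 284.98 kN.

284.98 kN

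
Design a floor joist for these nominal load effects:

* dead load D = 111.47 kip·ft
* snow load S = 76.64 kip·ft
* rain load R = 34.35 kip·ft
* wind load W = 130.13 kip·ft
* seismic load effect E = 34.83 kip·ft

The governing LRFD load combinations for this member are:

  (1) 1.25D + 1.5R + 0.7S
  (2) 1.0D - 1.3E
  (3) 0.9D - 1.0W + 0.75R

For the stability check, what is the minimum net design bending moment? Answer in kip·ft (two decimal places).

(1) 1.25(111.47) + 1.5(34.35) + 0.7(76.64) = 244.51
(2) 1.0(111.47) - 1.3(34.83) = 111.47 - 45.28 = 66.19
(3) 0.9(111.47) - 1.0(130.13) + 0.75(34.35) = -4.04
Combination 3 gives the minimum: -4.04 kip·ft.

-4.04 kip·ft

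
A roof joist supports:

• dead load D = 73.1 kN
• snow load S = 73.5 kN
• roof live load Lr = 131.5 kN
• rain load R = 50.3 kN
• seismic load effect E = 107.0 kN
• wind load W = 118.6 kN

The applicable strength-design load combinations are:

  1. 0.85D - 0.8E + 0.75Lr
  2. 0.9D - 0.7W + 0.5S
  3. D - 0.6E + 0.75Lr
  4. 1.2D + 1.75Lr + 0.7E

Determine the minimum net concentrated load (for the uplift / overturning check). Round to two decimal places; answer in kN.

1. 0.85(73.1) - 0.8(107.0) + 0.75(131.5) = 75.16
2. 0.9(73.1) - 0.7(118.6) + 0.5(73.5) = 65.79 - 83.02 + 36.75 = 19.52
3. 1.0(73.1) - 0.6(107.0) + 0.75(131.5) = 73.10 - 64.20 + 98.63 = 107.53
4. 1.2(73.1) + 1.75(131.5) + 0.7(107.0) = 87.72 + 230.13 + 74.90 = 392.75
Combination 2 gives the minimum: 19.52 kN.

19.52 kN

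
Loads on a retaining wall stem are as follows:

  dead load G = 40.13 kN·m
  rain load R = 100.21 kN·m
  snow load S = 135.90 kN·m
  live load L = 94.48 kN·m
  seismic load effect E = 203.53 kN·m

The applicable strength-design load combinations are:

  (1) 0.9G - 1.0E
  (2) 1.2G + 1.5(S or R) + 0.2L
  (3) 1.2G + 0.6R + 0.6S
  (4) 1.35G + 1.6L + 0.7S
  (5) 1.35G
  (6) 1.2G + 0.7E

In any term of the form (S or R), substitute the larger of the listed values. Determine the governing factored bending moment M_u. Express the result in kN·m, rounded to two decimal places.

(S or R) → S = 135.90 kN·m.
(1) 0.9(40.13) - 1.0(203.53) = 36.12 - 203.53 = -167.41
(2) 1.2(40.13) + 1.5(135.90) + 0.2(94.48) = 270.90
(3) 1.2(40.13) + 0.6(100.21) + 0.6(135.90) = 189.82
(4) 1.35(40.13) + 1.6(94.48) + 0.7(135.90) = 300.47
(5) 1.35(40.13) = 54.18
(6) 1.2(40.13) + 0.7(203.53) = 48.16 + 142.47 = 190.63
Combination 4 governs: M_u = 300.47 kN·m.

300.47 kN·m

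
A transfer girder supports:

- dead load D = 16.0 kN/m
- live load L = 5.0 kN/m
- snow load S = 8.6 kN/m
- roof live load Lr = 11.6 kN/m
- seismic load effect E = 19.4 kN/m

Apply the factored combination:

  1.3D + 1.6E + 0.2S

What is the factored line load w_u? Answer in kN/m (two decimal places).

53.56 kN/m

1.3(16.0) + 1.6(19.4) + 0.2(8.6) = 20.80 + 31.04 + 1.72 = 53.56
w_u = 53.56 kN/m.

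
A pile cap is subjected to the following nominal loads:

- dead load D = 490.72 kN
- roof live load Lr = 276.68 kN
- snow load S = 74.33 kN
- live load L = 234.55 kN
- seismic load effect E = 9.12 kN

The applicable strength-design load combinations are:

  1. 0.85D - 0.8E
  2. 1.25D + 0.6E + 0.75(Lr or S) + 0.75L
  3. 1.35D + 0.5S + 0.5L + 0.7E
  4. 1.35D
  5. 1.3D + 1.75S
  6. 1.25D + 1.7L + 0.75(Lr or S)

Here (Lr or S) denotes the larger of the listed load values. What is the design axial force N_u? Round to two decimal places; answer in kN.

(Lr or S) → Lr = 276.68 kN.
1. 0.85(490.72) - 0.8(9.12) = 409.82
2. 1.25(490.72) + 0.6(9.12) + 0.75(276.68) + 0.75(234.55) = 1002.29
3. 1.35(490.72) + 0.5(74.33) + 0.5(234.55) + 0.7(9.12) = 823.30
4. 1.35(490.72) = 662.47
5. 1.3(490.72) + 1.75(74.33) = 768.01
6. 1.25(490.72) + 1.7(234.55) + 0.75(276.68) = 1219.65
Combination 6 governs: N_u = 1219.65 kN.

1219.65 kN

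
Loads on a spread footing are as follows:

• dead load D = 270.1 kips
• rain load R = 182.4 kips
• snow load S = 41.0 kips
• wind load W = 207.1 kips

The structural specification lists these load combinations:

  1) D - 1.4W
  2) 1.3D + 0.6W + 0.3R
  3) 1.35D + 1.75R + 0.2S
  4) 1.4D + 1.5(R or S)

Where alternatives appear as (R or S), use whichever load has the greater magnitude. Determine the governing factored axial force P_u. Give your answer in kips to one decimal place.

(R or S) → R = 182.4 kips.
1) 1.0(270.1) - 1.4(207.1) = 270.1 - 289.9 = -19.8
2) 1.3(270.1) + 0.6(207.1) + 0.3(182.4) = 351.1 + 124.3 + 54.7 = 530.1
3) 1.35(270.1) + 1.75(182.4) + 0.2(41.0) = 364.6 + 319.2 + 8.2 = 692.0
4) 1.4(270.1) + 1.5(182.4) = 378.1 + 273.6 = 651.7
The controlling combination is 3, giving 692.0 kips.

692.0 kips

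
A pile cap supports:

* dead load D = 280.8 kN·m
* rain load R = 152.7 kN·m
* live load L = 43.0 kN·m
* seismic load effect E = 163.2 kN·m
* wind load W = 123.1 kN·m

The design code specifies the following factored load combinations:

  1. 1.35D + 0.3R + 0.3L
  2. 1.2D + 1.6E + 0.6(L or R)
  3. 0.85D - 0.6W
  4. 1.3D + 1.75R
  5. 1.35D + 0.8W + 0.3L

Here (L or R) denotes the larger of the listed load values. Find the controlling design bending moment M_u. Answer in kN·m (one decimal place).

689.7 kN·m

(L or R) → R = 152.7 kN·m.
1. 1.35(280.8) + 0.3(152.7) + 0.3(43.0) = 379.1 + 45.8 + 12.9 = 437.8
2. 1.2(280.8) + 1.6(163.2) + 0.6(152.7) = 337.0 + 261.1 + 91.6 = 689.7
3. 0.85(280.8) - 0.6(123.1) = 238.7 - 73.9 = 164.8
4. 1.3(280.8) + 1.75(152.7) = 632.3
5. 1.35(280.8) + 0.8(123.1) + 0.3(43.0) = 379.1 + 98.5 + 12.9 = 490.5
Maximum is from combination 2.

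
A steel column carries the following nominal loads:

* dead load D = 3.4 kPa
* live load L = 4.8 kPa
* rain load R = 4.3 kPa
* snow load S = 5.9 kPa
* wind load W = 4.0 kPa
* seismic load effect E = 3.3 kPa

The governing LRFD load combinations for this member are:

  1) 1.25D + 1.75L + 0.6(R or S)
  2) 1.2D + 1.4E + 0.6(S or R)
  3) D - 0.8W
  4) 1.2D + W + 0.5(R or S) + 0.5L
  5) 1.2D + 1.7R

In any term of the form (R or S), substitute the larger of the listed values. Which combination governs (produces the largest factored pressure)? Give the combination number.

(R or S) → S = 5.9 kPa; (S or R) → S = 5.9 kPa.
1) 1.25(3.4) + 1.75(4.8) + 0.6(5.9) = 16.19
2) 1.2(3.4) + 1.4(3.3) + 0.6(5.9) = 12.24
3) 1.0(3.4) - 0.8(4.0) = 0.20
4) 1.2(3.4) + 1.0(4.0) + 0.5(5.9) + 0.5(4.8) = 13.43
5) 1.2(3.4) + 1.7(4.3) = 11.39
The largest value is 16.19 kPa from combination 1.

Combination 1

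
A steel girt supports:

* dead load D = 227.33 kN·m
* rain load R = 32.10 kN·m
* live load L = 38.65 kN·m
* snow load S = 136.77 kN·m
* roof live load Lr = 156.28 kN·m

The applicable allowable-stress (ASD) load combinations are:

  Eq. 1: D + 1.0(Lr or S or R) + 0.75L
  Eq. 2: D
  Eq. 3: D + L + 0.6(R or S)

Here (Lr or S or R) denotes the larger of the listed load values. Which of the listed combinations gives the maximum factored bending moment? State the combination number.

Combination 1

(Lr or S or R) → Lr = 156.28 kN·m; (R or S) → S = 136.77 kN·m.
Eq. 1: 1.0(227.33) + 1.0(156.28) + 0.75(38.65) = 227.33 + 156.28 + 28.99 = 412.60
Eq. 2: 1.0(227.33) = 227.33
Eq. 3: 1.0(227.33) + 1.0(38.65) + 0.6(136.77) = 227.33 + 38.65 + 82.06 = 348.04
The largest value is 412.60 kN·m from combination 1.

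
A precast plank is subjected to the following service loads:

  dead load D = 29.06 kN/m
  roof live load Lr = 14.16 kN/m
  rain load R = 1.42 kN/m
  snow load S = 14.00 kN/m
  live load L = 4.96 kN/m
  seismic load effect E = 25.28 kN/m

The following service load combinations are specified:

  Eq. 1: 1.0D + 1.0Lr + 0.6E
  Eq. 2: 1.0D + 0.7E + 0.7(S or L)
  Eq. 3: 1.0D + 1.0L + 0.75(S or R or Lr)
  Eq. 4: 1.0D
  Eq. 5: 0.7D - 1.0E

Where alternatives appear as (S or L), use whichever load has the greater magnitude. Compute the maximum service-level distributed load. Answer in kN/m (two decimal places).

58.39 kN/m

(S or L) → S = 14.00 kN/m; (S or R or Lr) → Lr = 14.16 kN/m.
Eq. 1: 1.0(29.06) + 1.0(14.16) + 0.6(25.28) = 58.39
Eq. 2: 1.0(29.06) + 0.7(25.28) + 0.7(14.00) = 56.56
Eq. 3: 1.0(29.06) + 1.0(4.96) + 0.75(14.16) = 44.64
Eq. 4: 1.0(29.06) = 29.06
Eq. 5: 0.7(29.06) - 1.0(25.28) = -4.94
Combination 1 governs: w = 58.39 kN/m.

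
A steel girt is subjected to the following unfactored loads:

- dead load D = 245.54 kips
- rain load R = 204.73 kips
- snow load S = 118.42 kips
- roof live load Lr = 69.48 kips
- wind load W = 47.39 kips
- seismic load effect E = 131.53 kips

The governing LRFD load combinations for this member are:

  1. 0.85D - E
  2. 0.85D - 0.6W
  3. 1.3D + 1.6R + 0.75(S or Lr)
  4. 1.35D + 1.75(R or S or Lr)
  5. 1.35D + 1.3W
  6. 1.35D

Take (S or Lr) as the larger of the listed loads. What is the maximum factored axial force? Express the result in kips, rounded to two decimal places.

735.59 kips

(S or Lr) → S = 118.42 kips; (R or S or Lr) → R = 204.73 kips.
1. 0.85(245.54) - 1.0(131.53) = 77.18
2. 0.85(245.54) - 0.6(47.39) = 180.28
3. 1.3(245.54) + 1.6(204.73) + 0.75(118.42) = 735.59
4. 1.35(245.54) + 1.75(204.73) = 689.76
5. 1.35(245.54) + 1.3(47.39) = 393.09
6. 1.35(245.54) = 331.48
Combination 3 governs: P_u = 735.59 kips.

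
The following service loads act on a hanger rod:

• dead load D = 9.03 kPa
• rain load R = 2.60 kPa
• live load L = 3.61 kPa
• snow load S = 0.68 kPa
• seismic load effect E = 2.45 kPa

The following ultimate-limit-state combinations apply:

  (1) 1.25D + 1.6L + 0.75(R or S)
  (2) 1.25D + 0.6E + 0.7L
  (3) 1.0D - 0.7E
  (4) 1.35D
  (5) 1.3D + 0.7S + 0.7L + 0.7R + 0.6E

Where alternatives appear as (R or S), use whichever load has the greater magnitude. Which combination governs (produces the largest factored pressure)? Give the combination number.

(R or S) → R = 2.60 kPa.
(1) 1.25(9.03) + 1.6(3.61) + 0.75(2.60) = 19.01
(2) 1.25(9.03) + 0.6(2.45) + 0.7(3.61) = 15.28
(3) 1.0(9.03) - 0.7(2.45) = 7.32
(4) 1.35(9.03) = 12.19
(5) 1.3(9.03) + 0.7(0.68) + 0.7(3.61) + 0.7(2.60) + 0.6(2.45) = 18.03
The largest value is 19.01 kPa from combination 1.

Combination 1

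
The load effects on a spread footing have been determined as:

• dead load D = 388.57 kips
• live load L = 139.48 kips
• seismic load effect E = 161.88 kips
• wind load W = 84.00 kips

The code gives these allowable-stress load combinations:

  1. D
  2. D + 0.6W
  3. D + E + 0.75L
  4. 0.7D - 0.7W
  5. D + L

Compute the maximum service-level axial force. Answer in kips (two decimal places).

655.06 kips

1. 1.0(388.57) = 388.57
2. 1.0(388.57) + 0.6(84.00) = 388.57 + 50.40 = 438.97
3. 1.0(388.57) + 1.0(161.88) + 0.75(139.48) = 388.57 + 161.88 + 104.61 = 655.06
4. 0.7(388.57) - 0.7(84.00) = 272.00 - 58.80 = 213.20
5. 1.0(388.57) + 1.0(139.48) = 388.57 + 139.48 = 528.05
Maximum is from combination 3.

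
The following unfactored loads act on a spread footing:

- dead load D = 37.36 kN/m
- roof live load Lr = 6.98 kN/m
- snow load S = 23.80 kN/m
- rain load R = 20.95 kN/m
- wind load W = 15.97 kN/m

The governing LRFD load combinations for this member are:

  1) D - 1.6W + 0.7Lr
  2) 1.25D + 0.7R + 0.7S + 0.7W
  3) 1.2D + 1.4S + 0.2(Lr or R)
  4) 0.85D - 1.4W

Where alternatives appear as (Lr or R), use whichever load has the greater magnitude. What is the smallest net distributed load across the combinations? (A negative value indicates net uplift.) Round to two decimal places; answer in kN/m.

(Lr or R) → R = 20.95 kN/m.
1) 1.0(37.36) - 1.6(15.97) + 0.7(6.98) = 16.69
2) 1.25(37.36) + 0.7(20.95) + 0.7(23.80) + 0.7(15.97) = 89.20
3) 1.2(37.36) + 1.4(23.80) + 0.2(20.95) = 82.34
4) 0.85(37.36) - 1.4(15.97) = 9.40
Combination 4 gives the minimum: 9.40 kN/m.

9.40 kN/m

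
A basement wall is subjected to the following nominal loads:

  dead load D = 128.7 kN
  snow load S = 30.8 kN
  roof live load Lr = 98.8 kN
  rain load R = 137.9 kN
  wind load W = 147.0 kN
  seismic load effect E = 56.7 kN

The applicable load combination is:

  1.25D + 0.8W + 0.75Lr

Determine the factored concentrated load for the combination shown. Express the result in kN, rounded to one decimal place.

352.6 kN

1.25(128.7) + 0.8(147.0) + 0.75(98.8) = 160.9 + 117.6 + 74.1 = 352.6
P_u = 352.6 kN.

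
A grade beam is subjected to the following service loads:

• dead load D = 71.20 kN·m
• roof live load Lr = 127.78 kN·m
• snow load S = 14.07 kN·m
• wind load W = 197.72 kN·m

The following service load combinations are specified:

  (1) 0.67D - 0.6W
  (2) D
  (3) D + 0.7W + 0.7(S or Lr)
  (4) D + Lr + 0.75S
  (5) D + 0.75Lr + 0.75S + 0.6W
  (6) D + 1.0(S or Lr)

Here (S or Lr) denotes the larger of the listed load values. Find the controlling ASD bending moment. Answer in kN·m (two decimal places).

299.05 kN·m

(S or Lr) → Lr = 127.78 kN·m.
(1) 0.67(71.20) - 0.6(197.72) = 47.70 - 118.63 = -70.93
(2) 1.0(71.20) = 71.20
(3) 1.0(71.20) + 0.7(197.72) + 0.7(127.78) = 71.20 + 138.40 + 89.45 = 299.05
(4) 1.0(71.20) + 1.0(127.78) + 0.75(14.07) = 71.20 + 127.78 + 10.55 = 209.53
(5) 1.0(71.20) + 0.75(127.78) + 0.75(14.07) + 0.6(197.72) = 71.20 + 95.84 + 10.55 + 118.63 = 296.22
(6) 1.0(71.20) + 1.0(127.78) = 71.20 + 127.78 = 198.98
The controlling combination is 3, giving 299.05 kN·m.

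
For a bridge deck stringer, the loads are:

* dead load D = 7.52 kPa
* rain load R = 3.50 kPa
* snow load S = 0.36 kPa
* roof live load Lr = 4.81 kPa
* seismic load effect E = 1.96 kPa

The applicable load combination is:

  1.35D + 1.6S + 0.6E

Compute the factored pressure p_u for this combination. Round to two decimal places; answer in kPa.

11.90 kPa

1.35(7.52) + 1.6(0.36) + 0.6(1.96) = 11.90
p_u = 11.90 kPa.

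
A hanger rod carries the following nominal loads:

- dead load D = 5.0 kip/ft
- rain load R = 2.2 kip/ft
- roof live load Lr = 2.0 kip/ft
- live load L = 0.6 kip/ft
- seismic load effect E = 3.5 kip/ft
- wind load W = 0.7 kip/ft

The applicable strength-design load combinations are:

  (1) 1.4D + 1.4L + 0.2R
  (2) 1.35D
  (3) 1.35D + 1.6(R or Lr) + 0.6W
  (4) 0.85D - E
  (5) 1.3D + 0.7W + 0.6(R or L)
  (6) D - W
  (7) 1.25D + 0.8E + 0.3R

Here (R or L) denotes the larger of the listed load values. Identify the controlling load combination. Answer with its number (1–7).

(R or Lr) → R = 2.2 kip/ft; (R or L) → R = 2.2 kip/ft.
(1) 1.4(5.0) + 1.4(0.6) + 0.2(2.2) = 8.3
(2) 1.35(5.0) = 6.8
(3) 1.35(5.0) + 1.6(2.2) + 0.6(0.7) = 6.8 + 3.5 + 0.4 = 10.7
(4) 0.85(5.0) - 1.0(3.5) = 4.3 - 3.5 = 0.8
(5) 1.3(5.0) + 0.7(0.7) + 0.6(2.2) = 6.5 + 0.5 + 1.3 = 8.3
(6) 1.0(5.0) - 1.0(0.7) = 5.0 - 0.7 = 4.3
(7) 1.25(5.0) + 0.8(3.5) + 0.3(2.2) = 9.7
The largest value is 10.7 kip/ft from combination 3.

Combination 3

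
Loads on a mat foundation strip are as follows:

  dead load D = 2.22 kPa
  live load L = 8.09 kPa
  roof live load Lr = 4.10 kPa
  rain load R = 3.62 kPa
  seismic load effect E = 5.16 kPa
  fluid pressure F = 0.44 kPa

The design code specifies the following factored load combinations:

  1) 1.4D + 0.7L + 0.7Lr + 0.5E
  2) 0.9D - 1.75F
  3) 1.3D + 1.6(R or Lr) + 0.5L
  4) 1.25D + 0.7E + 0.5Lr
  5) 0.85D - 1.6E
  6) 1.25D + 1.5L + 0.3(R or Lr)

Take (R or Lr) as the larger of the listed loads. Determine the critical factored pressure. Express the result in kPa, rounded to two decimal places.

16.14 kPa

(R or Lr) → Lr = 4.10 kPa.
1) 1.4(2.22) + 0.7(8.09) + 0.7(4.10) + 0.5(5.16) = 14.22
2) 0.9(2.22) - 1.75(0.44) = 1.23
3) 1.3(2.22) + 1.6(4.10) + 0.5(8.09) = 13.49
4) 1.25(2.22) + 0.7(5.16) + 0.5(4.10) = 8.44
5) 0.85(2.22) - 1.6(5.16) = -6.37
6) 1.25(2.22) + 1.5(8.09) + 0.3(4.10) = 16.14
The controlling combination is 6, giving 16.14 kPa.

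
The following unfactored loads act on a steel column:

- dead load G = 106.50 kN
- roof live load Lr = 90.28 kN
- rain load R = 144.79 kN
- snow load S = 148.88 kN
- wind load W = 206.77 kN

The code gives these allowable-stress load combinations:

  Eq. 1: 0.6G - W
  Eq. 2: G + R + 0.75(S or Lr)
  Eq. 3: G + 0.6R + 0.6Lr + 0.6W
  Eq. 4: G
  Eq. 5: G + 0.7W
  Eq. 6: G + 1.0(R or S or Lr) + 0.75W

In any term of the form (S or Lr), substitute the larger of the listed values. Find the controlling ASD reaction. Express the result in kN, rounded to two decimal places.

410.46 kN

(S or Lr) → S = 148.88 kN; (R or S or Lr) → S = 148.88 kN.
Eq. 1: 0.6(106.50) - 1.0(206.77) = 63.90 - 206.77 = -142.87
Eq. 2: 1.0(106.50) + 1.0(144.79) + 0.75(148.88) = 106.50 + 144.79 + 111.66 = 362.95
Eq. 3: 1.0(106.50) + 0.6(144.79) + 0.6(90.28) + 0.6(206.77) = 106.50 + 86.87 + 54.17 + 124.06 = 371.60
Eq. 4: 1.0(106.50) = 106.50
Eq. 5: 1.0(106.50) + 0.7(206.77) = 106.50 + 144.74 = 251.24
Eq. 6: 1.0(106.50) + 1.0(148.88) + 0.75(206.77) = 106.50 + 148.88 + 155.08 = 410.46
Combination 6 governs: V = 410.46 kN.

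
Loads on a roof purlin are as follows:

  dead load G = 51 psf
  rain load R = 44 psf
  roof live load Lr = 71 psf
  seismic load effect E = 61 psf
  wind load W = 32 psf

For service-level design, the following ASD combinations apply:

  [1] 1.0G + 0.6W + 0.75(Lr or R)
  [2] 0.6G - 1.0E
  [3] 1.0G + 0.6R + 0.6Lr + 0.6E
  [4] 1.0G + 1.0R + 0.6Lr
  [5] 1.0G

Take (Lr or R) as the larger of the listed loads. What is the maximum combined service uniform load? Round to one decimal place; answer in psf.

(Lr or R) → Lr = 71 psf.
[1] 1.0(51) + 0.6(32) + 0.75(71) = 51.0 + 19.2 + 53.3 = 123.5
[2] 0.6(51) - 1.0(61) = 30.6 - 61.0 = -30.4
[3] 1.0(51) + 0.6(44) + 0.6(71) + 0.6(61) = 51.0 + 26.4 + 42.6 + 36.6 = 156.6
[4] 1.0(51) + 1.0(44) + 0.6(71) = 51.0 + 44.0 + 42.6 = 137.6
[5] 1.0(51) = 51.0
The controlling combination is 3, giving 156.6 psf.

156.6 psf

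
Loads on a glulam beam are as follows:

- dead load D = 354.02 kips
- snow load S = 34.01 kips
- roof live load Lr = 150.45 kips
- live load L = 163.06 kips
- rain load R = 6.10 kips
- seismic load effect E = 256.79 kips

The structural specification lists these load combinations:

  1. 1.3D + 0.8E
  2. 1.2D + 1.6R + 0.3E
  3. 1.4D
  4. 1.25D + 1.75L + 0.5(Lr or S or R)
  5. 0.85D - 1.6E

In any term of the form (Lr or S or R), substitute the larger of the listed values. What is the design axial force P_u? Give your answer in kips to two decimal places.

803.11 kips

(Lr or S or R) → Lr = 150.45 kips.
1. 1.3(354.02) + 0.8(256.79) = 460.23 + 205.43 = 665.66
2. 1.2(354.02) + 1.6(6.10) + 0.3(256.79) = 424.82 + 9.76 + 77.04 = 511.62
3. 1.4(354.02) = 495.63
4. 1.25(354.02) + 1.75(163.06) + 0.5(150.45) = 803.11
5. 0.85(354.02) - 1.6(256.79) = -109.95
Combination 4 governs: P_u = 803.11 kips.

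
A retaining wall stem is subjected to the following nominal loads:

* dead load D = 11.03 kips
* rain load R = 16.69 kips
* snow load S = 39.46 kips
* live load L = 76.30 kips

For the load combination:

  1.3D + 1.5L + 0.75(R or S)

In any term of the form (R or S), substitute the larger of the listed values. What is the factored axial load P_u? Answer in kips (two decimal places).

(R or S) → S = 39.46 kips.
1.3(11.03) + 1.5(76.30) + 0.75(39.46) = 158.38
P_u = 158.38 kips.

158.38 kips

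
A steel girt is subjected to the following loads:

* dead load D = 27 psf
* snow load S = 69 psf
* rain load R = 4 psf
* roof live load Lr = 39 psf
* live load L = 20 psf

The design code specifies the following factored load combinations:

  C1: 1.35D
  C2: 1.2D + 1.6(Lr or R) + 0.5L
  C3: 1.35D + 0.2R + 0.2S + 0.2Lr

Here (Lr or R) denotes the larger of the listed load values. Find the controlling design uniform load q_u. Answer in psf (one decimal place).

104.8 psf

(Lr or R) → Lr = 39 psf.
C1: 1.35(27) = 36.5
C2: 1.2(27) + 1.6(39) + 0.5(20) = 104.8
C3: 1.35(27) + 0.2(4) + 0.2(69) + 0.2(39) = 58.9
Combination 2 governs: q_u = 104.8 psf.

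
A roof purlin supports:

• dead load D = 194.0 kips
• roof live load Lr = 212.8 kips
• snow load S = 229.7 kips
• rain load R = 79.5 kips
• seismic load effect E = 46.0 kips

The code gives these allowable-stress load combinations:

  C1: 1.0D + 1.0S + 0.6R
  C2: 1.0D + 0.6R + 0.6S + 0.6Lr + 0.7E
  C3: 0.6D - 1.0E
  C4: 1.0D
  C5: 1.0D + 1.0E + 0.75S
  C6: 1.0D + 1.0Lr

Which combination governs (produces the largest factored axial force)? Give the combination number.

C1: 1.0(194.0) + 1.0(229.7) + 0.6(79.5) = 194.0 + 229.7 + 47.7 = 471.4
C2: 1.0(194.0) + 0.6(79.5) + 0.6(229.7) + 0.6(212.8) + 0.7(46.0) = 194.0 + 47.7 + 137.8 + 127.7 + 32.2 = 539.4
C3: 0.6(194.0) - 1.0(46.0) = 116.4 - 46.0 = 70.4
C4: 1.0(194.0) = 194.0
C5: 1.0(194.0) + 1.0(46.0) + 0.75(229.7) = 194.0 + 46.0 + 172.3 = 412.3
C6: 1.0(194.0) + 1.0(212.8) = 194.0 + 212.8 = 406.8
The largest value is 539.4 kips from combination 2.

Combination 2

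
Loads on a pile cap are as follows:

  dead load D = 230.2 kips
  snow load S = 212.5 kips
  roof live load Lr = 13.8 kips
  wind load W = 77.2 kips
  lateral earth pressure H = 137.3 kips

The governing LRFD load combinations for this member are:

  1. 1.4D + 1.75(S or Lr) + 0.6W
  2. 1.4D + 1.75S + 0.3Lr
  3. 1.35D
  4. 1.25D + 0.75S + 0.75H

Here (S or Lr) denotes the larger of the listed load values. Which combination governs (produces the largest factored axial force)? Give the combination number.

(S or Lr) → S = 212.5 kips.
1. 1.4(230.2) + 1.75(212.5) + 0.6(77.2) = 740.48
2. 1.4(230.2) + 1.75(212.5) + 0.3(13.8) = 698.30
3. 1.35(230.2) = 310.77
4. 1.25(230.2) + 0.75(212.5) + 0.75(137.3) = 550.10
The largest value is 740.48 kips from combination 1.

Combination 1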